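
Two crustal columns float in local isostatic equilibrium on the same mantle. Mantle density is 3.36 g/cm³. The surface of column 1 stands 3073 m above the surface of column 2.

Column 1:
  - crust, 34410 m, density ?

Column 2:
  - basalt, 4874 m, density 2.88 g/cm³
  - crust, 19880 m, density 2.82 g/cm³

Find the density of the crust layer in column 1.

Take the compensation level at the base of the deeper column (depth z_c below the surface of column 1) and equate Σ ρ_i t_i down to z_c; mantle fills any gap and the z_c terms cancel.
Column 1: 34410×ρ + (z_c − 34410)×3.36
Column 2: 3073×0 + 4874×2.88 + 19880×2.82 + (z_c − 3073 − 24754)×3.36
The z_c×3.36 term appears on both sides and cancels. Collect the known terms of each column as K = Σ(ρt)_known − 3.36 × (depth of known layers): K_1 = 0 − 3.36×34410 = −115617.6; K_2 = 70098.72 − 3.36×(3073 + 24754) = −23400.
Balance: K_1 + 34410×ρ = K_2, so ρ = (K_2 − K_1)/34410 = 92217.6/34410 = 2.68 g/cm³.

2.68 g/cm³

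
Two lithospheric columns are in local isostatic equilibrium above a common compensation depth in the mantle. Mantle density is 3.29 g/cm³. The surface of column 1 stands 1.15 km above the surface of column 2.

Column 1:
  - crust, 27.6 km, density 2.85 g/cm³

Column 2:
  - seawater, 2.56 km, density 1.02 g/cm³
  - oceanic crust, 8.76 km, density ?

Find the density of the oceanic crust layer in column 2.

3 g/cm³

Take the compensation level at the base of the deeper column (depth z_c below the surface of column 1) and equate Σ ρ_i t_i down to z_c; mantle fills any gap and the z_c terms cancel.
Column 1: 27.6×2.85 + (z_c − 27.6)×3.29
Column 2: 1.15×0 + 2.56×1.02 + 8.76×ρ + (z_c − 1.15 − 11.32)×3.29
The z_c×3.29 term appears on both sides and cancels. Collect the known terms of each column as K = Σ(ρt)_known − 3.29 × (depth of known layers): K_1 = 78.66 − 3.29×27.6 = −12.144; K_2 = 2.6112 − 3.29×(1.15 + 11.32) = −38.4151.
Balance: K_1 = K_2 + 8.76×ρ, so ρ = (K_1 − K_2)/8.76 = 26.2711/8.76 = 3 g/cm³.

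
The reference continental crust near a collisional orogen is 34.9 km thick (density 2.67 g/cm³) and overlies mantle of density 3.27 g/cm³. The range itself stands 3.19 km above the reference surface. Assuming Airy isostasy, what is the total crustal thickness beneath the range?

52.3 km

Root depth r = h ρ_c / (ρ_m − ρ_c) = 3.19 km × 2.67 / 0.6 = 14.2 km.
Total thickness = T + h + r = 34.9 km + 3.19 km + 14.2 km = 52.3 km.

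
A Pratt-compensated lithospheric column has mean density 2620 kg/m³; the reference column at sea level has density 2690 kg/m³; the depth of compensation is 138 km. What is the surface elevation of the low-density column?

ρ_ref D = ρ (D + h) → h = D (ρ_ref − ρ)/ρ.
h = 138 km × (2690 − 2620)/2620 = 3.69 km.

3.69 km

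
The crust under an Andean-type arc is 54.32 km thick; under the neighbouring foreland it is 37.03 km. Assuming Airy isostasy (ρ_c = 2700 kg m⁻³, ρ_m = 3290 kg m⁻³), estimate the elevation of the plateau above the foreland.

3.1 km

Excess crust Δ = 54.32 km − 37.03 km = 17.29 km, split between elevation h and root r with h + r = Δ.
Airy balance ρ_c h = (ρ_m − ρ_c) r gives r = h ρ_c/(ρ_m − ρ_c), so h (1 + ρ_c/(ρ_m − ρ_c)) = Δ, i.e. h = Δ (ρ_m − ρ_c)/ρ_m.
h = 17.29 km × 590/3290 = 3.1 km.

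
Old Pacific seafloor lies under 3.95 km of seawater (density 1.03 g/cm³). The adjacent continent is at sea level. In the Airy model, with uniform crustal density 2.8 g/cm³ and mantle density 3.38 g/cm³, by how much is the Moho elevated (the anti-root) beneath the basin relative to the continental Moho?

Equating mass per unit area of the two columns: replacing crust with seawater at the top is compensated by replacing crust with mantle at the base: d (ρ_c − ρ_w) = a (ρ_m − ρ_c).
a = d (ρ_c − ρ_w)/(ρ_m − ρ_c) = 3.95 km × 1.77/0.58 = 12.1 km.

12.1 km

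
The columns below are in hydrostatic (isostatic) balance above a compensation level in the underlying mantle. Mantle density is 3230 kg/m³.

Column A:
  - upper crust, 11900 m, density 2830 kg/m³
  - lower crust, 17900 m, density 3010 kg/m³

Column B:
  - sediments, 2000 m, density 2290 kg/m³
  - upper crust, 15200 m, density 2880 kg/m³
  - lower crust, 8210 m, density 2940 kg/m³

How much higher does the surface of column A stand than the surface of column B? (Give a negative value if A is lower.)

−273 m

For any compensation level in the mantle, the mantle terms cancel and isostasy reduces to e = (Σt_A − Σt_B) − (Σ(ρt)_A − Σ(ρt)_B) / ρ_m.
Σt_A = 29800 m; Σt_B = 25410 m; Σ(ρt)_A = 87556000; Σ(ρt)_B = 72493400 (in m·kg/m³).
e = (29800 − 25410) − (87556000 − 72493400) / 3230 = −273 m.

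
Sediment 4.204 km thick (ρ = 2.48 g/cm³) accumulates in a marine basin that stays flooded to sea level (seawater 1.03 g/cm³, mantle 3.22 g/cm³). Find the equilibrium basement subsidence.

Submarine loading: the sediment displaces seawater, and the subsidence is in turn flooded, so s (ρ_m − ρ_w) = t (ρ_sed − ρ_w).
s = 4.204 km × (2.48 − 1.03) / (3.22 − 1.03) = 2.78 km.

2.78 km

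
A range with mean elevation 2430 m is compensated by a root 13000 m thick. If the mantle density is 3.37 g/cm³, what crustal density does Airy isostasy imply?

ρ_c h = (ρ_m − ρ_c) r → ρ_c (h + r) = ρ_m r → ρ_c = ρ_m r / (h + r).
ρ_c = 3.37 × 13000 m / (2430 m + 13000 m) = 2.84 g/cm³.

2.84 g/cm³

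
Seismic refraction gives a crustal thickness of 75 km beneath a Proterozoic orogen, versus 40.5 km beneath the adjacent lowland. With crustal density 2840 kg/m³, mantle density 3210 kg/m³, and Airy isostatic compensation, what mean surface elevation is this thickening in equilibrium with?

3.98 km

Excess crust Δ = 75 km − 40.5 km = 34.5 km, split between elevation h and root r with h + r = Δ.
Airy balance ρ_c h = (ρ_m − ρ_c) r gives r = h ρ_c/(ρ_m − ρ_c), so h (1 + ρ_c/(ρ_m − ρ_c)) = Δ, i.e. h = Δ (ρ_m − ρ_c)/ρ_m.
h = 34.5 km × 370/3210 = 3.98 km.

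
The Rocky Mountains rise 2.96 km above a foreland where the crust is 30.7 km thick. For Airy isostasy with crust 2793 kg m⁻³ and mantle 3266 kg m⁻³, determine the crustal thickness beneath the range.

Root depth r = h ρ_c / (ρ_m − ρ_c) = 2.96 km × 2793 / 473 = 17.48 km.
Total thickness = T + h + r = 30.7 km + 2.96 km + 17.48 km = 51.1 km.

51.1 km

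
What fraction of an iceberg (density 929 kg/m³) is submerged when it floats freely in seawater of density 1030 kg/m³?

0.902

Submerged fraction = ρ_obj/ρ_fluid = 929/1030 = 0.902.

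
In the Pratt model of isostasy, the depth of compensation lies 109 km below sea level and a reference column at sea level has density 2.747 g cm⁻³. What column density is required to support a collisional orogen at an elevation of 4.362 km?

2.64 g cm⁻³

Pratt balance: ρ_ref D = ρ (D + h).
ρ = ρ_ref D/(D + h) = 2.747 × 109 km/(109 km + 4.362 km) = 2.64 g cm⁻³.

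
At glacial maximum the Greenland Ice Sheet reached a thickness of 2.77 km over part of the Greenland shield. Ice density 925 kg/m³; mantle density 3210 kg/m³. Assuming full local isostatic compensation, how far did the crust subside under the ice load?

0.798 km

Isostatic balance requires: the ice load ρ_ice t is balanced by mantle displaced below, ρ_m s.
s = t ρ_ice / ρ_m = 2.77 km × 925/3210 = 0.798 km.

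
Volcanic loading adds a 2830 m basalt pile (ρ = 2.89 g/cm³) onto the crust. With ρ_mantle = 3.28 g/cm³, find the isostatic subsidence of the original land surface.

Subaerial loading: s = t ρ_load / ρ_m.
s = 2830 m × 2.89/3.28 = 2490 m.

2490 m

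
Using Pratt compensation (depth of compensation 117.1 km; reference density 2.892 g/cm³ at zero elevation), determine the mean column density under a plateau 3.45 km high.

Pratt balance: ρ_ref D = ρ (D + h).
ρ = ρ_ref D/(D + h) = 2.892 × 117.1 km/(117.1 km + 3.45 km) = 2.81 g/cm³.

2.81 g/cm³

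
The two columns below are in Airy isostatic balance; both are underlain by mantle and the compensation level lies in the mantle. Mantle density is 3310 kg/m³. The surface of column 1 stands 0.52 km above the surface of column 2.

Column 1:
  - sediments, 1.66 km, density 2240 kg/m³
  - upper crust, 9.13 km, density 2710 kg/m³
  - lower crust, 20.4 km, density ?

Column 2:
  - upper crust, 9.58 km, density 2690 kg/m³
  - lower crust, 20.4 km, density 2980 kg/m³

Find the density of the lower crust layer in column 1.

2960 kg/m³

Take the compensation level at the base of the deeper column (depth z_c below the surface of column 1) and equate Σ ρ_i t_i down to z_c; mantle fills any gap and the z_c terms cancel.
Column 1: 1.66×2240 + 9.13×2710 + 20.4×ρ + (z_c − 31.19)×3310
Column 2: 0.52×0 + 9.58×2690 + 20.4×2980 + (z_c − 0.52 − 29.98)×3310
The z_c×3310 term appears on both sides and cancels. Collect the known terms of each column as K = Σ(ρt)_known − 3310 × (depth of known layers): K_1 = 28460.7 − 3310×31.19 = −74778.2; K_2 = 86562.2 − 3310×(0.52 + 29.98) = −14392.8.
Balance: K_1 + 20.4×ρ = K_2, so ρ = (K_2 − K_1)/20.4 = 60385.4/20.4 = 2960 kg/m³.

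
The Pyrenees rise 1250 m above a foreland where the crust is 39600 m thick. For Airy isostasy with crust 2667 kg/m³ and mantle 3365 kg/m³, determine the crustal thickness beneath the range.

45600 m

Root depth r = h ρ_c / (ρ_m − ρ_c) = 1250 m × 2667 / 698 = 4776 m.
Total thickness = T + h + r = 39600 m + 1250 m + 4776 m = 45600 m.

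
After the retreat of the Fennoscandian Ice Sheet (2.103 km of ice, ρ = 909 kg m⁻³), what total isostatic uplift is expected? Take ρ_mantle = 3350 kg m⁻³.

Removing the load lets mantle flow back in; uplift u satisfies ρ_ice t = ρ_m u.
u = t ρ_ice/ρ_m = 2.103 km × 909/3350 = 0.571 km.

0.571 km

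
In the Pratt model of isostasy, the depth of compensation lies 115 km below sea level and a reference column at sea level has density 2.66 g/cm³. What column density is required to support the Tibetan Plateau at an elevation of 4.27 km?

2.56 g/cm³

Pratt balance: ρ_ref D = ρ (D + h).
ρ = ρ_ref D/(D + h) = 2.66 × 115 km/(115 km + 4.27 km) = 2.56 g/cm³.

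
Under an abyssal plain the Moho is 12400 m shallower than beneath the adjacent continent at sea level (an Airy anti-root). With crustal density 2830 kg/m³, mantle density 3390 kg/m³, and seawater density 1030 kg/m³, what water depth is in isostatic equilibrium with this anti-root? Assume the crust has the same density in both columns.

Replacing a thickness d of crust by seawater at the top must be balanced by replacing crust with mantle at the base: d (ρ_c − ρ_w) = a (ρ_m − ρ_c).
d = a (ρ_m − ρ_c)/(ρ_c − ρ_w) = 12400 m × 560/1800 = 3860 m.

3860 m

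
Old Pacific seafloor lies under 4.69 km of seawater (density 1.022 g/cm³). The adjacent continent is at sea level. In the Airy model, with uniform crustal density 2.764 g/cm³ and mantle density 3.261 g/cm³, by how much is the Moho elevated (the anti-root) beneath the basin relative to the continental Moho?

Equating mass per unit area of the two columns: replacing crust with seawater at the top is compensated by replacing crust with mantle at the base: d (ρ_c − ρ_w) = a (ρ_m − ρ_c).
a = d (ρ_c − ρ_w)/(ρ_m − ρ_c) = 4.69 km × 1.742/0.497 = 16.4 km.

16.4 km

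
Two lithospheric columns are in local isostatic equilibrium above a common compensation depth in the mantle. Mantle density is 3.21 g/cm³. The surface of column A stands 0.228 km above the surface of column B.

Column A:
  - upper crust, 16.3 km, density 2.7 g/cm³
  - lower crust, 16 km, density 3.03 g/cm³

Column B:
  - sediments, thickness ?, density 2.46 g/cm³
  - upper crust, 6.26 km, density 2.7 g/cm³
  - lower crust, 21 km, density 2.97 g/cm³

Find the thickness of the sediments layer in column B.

Take the compensation level at the base of the deeper column (depth z_c below the surface of column A) and equate Σ ρ_i t_i down to z_c; mantle fills any gap and the z_c terms cancel.
Column A: 16.3×2.7 + 16×3.03 + (z_c − 32.3)×3.21
Column B: 0.228×0 + x×2.46 + 6.26×2.7 + 21×2.97 + (z_c − 0.228 − 27.26 − x)×3.21
The z_c×3.21 term appears on both sides and cancels. Collect the known terms of each column as K = Σ(ρt)_known − 3.21 × (depth of known layers): K_A = 92.49 − 3.21×32.3 = −11.193; K_B = 79.272 − 3.21×(0.228 + 27.26) = −8.96448.
Balance: K_A = K_B − x×(3.21 − 2.46), so x = (K_B − K_A)/(3.21 − 2.46) = 2.22852/0.75 = 2.97 km.

2.97 km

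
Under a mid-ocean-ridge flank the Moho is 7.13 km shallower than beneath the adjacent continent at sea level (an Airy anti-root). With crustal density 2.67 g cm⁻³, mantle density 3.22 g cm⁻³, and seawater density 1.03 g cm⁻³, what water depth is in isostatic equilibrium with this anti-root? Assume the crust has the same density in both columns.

Replacing a thickness d of crust by seawater at the top must be balanced by replacing crust with mantle at the base: d (ρ_c − ρ_w) = a (ρ_m − ρ_c).
d = a (ρ_m − ρ_c)/(ρ_c − ρ_w) = 7.13 km × 0.55/1.64 = 2.39 km.

2.39 km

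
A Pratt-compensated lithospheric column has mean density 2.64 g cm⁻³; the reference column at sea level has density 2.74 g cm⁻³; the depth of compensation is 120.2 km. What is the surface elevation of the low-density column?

ρ_ref D = ρ (D + h) → h = D (ρ_ref − ρ)/ρ.
h = 120.2 km × (2.74 − 2.64)/2.64 = 4.55 km.

4.55 km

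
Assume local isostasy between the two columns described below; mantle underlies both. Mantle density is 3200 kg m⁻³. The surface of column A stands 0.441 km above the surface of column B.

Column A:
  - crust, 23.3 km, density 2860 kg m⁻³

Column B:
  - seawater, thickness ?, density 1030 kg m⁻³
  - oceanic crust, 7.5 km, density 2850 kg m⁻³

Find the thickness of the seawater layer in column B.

1.79 km

Take the compensation level at the base of the deeper column (depth z_c below the surface of column A) and equate Σ ρ_i t_i down to z_c; mantle fills any gap and the z_c terms cancel.
Column A: 23.3×2860 + (z_c − 23.3)×3200
Column B: 0.441×0 + x×1030 + 7.5×2850 + (z_c − 0.441 − 7.5 − x)×3200
The z_c×3200 term appears on both sides and cancels. Collect the known terms of each column as K = Σ(ρt)_known − 3200 × (depth of known layers): K_A = 66638 − 3200×23.3 = −7922; K_B = 21375 − 3200×(0.441 + 7.5) = −4036.2.
Balance: K_A = K_B − x×(3200 − 1030), so x = (K_B − K_A)/(3200 − 1030) = 3885.8/2170 = 1.79 km.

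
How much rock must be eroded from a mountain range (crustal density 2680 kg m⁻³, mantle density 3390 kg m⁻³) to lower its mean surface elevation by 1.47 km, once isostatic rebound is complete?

7.02 km

Net drop Δ = e − u = e − e ρ_c/ρ_m = e (ρ_m − ρ_c)/ρ_m.
e = Δ ρ_m/(ρ_m − ρ_c) = 1.47 km × 3390/710 = 7.02 km.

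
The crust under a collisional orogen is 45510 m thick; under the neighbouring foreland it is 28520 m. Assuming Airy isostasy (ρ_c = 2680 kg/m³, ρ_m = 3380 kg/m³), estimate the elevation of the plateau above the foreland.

Excess crust Δ = 45510 m − 28520 m = 16990 m, split between elevation h and root r with h + r = Δ.
Airy balance ρ_c h = (ρ_m − ρ_c) r gives r = h ρ_c/(ρ_m − ρ_c), so h (1 + ρ_c/(ρ_m − ρ_c)) = Δ, i.e. h = Δ (ρ_m − ρ_c)/ρ_m.
h = 16990 m × 700/3380 = 3520 m.

3520 m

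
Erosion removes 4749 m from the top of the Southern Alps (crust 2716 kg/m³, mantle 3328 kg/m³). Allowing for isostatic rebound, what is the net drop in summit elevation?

Rebound u = e ρ_c/ρ_m = 4749 m × 2716/3328 = 3876 m.
Net surface drop = e − u = 4749 m − 3876 m = e (ρ_m − ρ_c)/ρ_m = 873 m.

873 m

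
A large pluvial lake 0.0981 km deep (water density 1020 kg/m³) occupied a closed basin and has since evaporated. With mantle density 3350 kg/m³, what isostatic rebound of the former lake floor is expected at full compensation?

u = d ρ_w/ρ_m = 0.0981 km × 1020/3350 = 0.0299 km.

0.0299 km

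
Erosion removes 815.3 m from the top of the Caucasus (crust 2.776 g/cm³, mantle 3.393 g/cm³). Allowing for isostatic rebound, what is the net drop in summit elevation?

148 m

Rebound u = e ρ_c/ρ_m = 815.3 m × 2.776/3.393 = 667 m.
Net surface drop = e − u = 815.3 m − 667 m = e (ρ_m − ρ_c)/ρ_m = 148 m.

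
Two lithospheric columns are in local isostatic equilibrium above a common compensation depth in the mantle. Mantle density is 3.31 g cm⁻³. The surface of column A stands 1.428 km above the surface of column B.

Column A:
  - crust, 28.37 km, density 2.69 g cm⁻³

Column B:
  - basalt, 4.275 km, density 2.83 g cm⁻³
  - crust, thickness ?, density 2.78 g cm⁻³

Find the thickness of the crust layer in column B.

20.4 km

Take the compensation level at the base of the deeper column (depth z_c below the surface of column A) and equate Σ ρ_i t_i down to z_c; mantle fills any gap and the z_c terms cancel.
Column A: 28.37×2.69 + (z_c − 28.37)×3.31
Column B: 1.428×0 + 4.275×2.83 + x×2.78 + (z_c − 1.428 − 4.275 − x)×3.31
The z_c×3.31 term appears on both sides and cancels. Collect the known terms of each column as K = Σ(ρt)_known − 3.31 × (depth of known layers): K_A = 76.3153 − 3.31×28.37 = −17.5894; K_B = 12.09825 − 3.31×(1.428 + 4.275) = −6.77868.
Balance: K_A = K_B − x×(3.31 − 2.78), so x = (K_B − K_A)/(3.31 − 2.78) = 10.8107/0.53 = 20.4 km.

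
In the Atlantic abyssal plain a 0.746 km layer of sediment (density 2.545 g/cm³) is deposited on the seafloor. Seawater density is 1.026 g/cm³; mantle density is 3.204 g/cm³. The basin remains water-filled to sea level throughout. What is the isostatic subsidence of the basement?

Submarine loading: the sediment displaces seawater, and the subsidence is in turn flooded, so s (ρ_m − ρ_w) = t (ρ_sed − ρ_w).
s = 0.746 km × (2.545 − 1.026) / (3.204 − 1.026) = 0.52 km.

0.52 km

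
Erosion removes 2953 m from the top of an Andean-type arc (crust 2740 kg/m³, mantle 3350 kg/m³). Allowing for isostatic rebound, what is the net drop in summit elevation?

538 m

Rebound u = e ρ_c/ρ_m = 2953 m × 2740/3350 = 2415 m.
Net surface drop = e − u = 2953 m − 2415 m = e (ρ_m − ρ_c)/ρ_m = 538 m.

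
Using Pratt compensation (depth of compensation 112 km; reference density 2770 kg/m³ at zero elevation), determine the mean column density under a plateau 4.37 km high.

2670 kg/m³

Pratt balance: ρ_ref D = ρ (D + h).
ρ = ρ_ref D/(D + h) = 2770 × 112 km/(112 km + 4.37 km) = 2670 kg/m³.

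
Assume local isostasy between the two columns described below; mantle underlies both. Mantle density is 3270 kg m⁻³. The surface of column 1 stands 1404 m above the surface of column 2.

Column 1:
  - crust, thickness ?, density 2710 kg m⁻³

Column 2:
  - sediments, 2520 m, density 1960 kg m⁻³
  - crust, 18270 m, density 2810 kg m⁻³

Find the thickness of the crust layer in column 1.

Take the compensation level at the base of the deeper column (depth z_c below the surface of column 1) and equate Σ ρ_i t_i down to z_c; mantle fills any gap and the z_c terms cancel.
Column 1: x×2710 + (z_c − 0 − x)×3270
Column 2: 1404×0 + 2520×1960 + 18270×2810 + (z_c − 1404 − 20790)×3270
The z_c×3270 term appears on both sides and cancels. Collect the known terms of each column as K = Σ(ρt)_known − 3270 × (depth of known layers): K_1 = 0 − 3270×0 = 0; K_2 = 56277900 − 3270×(1404 + 20790) = −16296480.
Balance: K_1 − x×(3270 − 2710) = K_2, so x = (K_1 − K_2)/(3270 − 2710) = 16296500/560 = 29100 m.

29100 m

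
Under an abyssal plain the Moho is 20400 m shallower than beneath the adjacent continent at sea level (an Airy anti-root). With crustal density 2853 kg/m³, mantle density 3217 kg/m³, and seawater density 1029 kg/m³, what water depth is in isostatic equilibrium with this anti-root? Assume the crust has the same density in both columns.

Replacing a thickness d of crust by seawater at the top must be balanced by replacing crust with mantle at the base: d (ρ_c − ρ_w) = a (ρ_m − ρ_c).
d = a (ρ_m − ρ_c)/(ρ_c − ρ_w) = 20400 m × 364/1824 = 4070 m.

4070 m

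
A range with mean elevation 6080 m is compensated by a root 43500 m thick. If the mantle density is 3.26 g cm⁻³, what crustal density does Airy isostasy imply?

2.86 g cm⁻³

ρ_c h = (ρ_m − ρ_c) r → ρ_c (h + r) = ρ_m r → ρ_c = ρ_m r / (h + r).
ρ_c = 3.26 × 43500 m / (6080 m + 43500 m) = 2.86 g cm⁻³.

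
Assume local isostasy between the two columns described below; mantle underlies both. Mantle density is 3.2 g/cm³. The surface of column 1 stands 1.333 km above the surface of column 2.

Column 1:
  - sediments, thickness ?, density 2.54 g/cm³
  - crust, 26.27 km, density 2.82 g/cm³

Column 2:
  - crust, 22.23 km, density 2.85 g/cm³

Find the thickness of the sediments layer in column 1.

3.13 km

Take the compensation level at the base of the deeper column (depth z_c below the surface of column 1) and equate Σ ρ_i t_i down to z_c; mantle fills any gap and the z_c terms cancel.
Column 1: x×2.54 + 26.27×2.82 + (z_c − 26.27 − x)×3.2
Column 2: 1.333×0 + 22.23×2.85 + (z_c − 1.333 − 22.23)×3.2
The z_c×3.2 term appears on both sides and cancels. Collect the known terms of each column as K = Σ(ρt)_known − 3.2 × (depth of known layers): K_1 = 74.0814 − 3.2×26.27 = −9.9826; K_2 = 63.3555 − 3.2×(1.333 + 22.23) = −12.0461.
Balance: K_1 − x×(3.2 − 2.54) = K_2, so x = (K_1 − K_2)/(3.2 − 2.54) = 2.0635/0.66 = 3.13 km.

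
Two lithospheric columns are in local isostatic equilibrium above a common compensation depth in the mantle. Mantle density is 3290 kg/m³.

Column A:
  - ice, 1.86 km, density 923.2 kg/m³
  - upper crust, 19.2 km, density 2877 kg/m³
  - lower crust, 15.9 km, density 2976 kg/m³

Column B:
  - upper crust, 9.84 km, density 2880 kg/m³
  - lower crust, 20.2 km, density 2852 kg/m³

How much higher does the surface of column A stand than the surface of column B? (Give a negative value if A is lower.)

For any compensation level in the mantle, the mantle terms cancel and isostasy reduces to e = (Σt_A − Σt_B) − (Σ(ρt)_A − Σ(ρt)_B) / ρ_m.
Σt_A = 36.96 km; Σt_B = 30.04 km; Σ(ρt)_A = 104273.952; Σ(ρt)_B = 85949.6 (in km·kg/m³).
e = (36.96 − 30.04) − (104273.952 − 85949.6) / 3290 = 1.35 km.

1.35 km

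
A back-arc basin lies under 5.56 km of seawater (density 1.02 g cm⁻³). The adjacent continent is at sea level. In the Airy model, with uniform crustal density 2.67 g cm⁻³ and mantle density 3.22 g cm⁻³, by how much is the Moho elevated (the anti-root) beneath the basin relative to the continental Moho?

For local isostatic compensation: replacing crust with seawater at the top is compensated by replacing crust with mantle at the base: d (ρ_c − ρ_w) = a (ρ_m − ρ_c).
a = d (ρ_c − ρ_w)/(ρ_m − ρ_c) = 5.56 km × 1.65/0.55 = 16.7 km.

16.7 km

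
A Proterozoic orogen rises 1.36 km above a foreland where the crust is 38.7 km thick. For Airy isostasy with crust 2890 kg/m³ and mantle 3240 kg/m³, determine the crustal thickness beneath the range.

Root depth r = h ρ_c / (ρ_m − ρ_c) = 1.36 km × 2890 / 350 = 11.23 km.
Total thickness = T + h + r = 38.7 km + 1.36 km + 11.23 km = 51.3 km.

51.3 km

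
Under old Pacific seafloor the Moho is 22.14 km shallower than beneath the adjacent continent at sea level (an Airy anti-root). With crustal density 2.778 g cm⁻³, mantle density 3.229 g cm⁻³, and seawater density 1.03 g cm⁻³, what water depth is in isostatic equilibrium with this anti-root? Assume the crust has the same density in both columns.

Replacing a thickness d of crust by seawater at the top must be balanced by replacing crust with mantle at the base: d (ρ_c − ρ_w) = a (ρ_m − ρ_c).
d = a (ρ_m − ρ_c)/(ρ_c − ρ_w) = 22.14 km × 0.451/1.748 = 5.71 km.

5.71 km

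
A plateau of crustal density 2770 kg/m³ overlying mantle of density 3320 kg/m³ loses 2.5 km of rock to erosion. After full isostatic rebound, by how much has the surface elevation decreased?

Rebound u = e ρ_c/ρ_m = 2.5 km × 2770/3320 = 2.086 km.
Net surface drop = e − u = 2.5 km − 2.086 km = e (ρ_m − ρ_c)/ρ_m = 0.414 km.

0.414 km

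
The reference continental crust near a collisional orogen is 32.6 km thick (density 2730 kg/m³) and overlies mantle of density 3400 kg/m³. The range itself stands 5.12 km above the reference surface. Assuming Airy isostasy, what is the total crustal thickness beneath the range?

Root depth r = h ρ_c / (ρ_m − ρ_c) = 5.12 km × 2730 / 670 = 20.86 km.
Total thickness = T + h + r = 32.6 km + 5.12 km + 20.86 km = 58.6 km.

58.6 km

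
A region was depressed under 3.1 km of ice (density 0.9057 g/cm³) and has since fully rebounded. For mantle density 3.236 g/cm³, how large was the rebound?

Removing the load lets mantle flow back in; uplift u satisfies ρ_ice t = ρ_m u.
u = t ρ_ice/ρ_m = 3.1 km × 0.9057/3.236 = 0.868 km.

0.868 km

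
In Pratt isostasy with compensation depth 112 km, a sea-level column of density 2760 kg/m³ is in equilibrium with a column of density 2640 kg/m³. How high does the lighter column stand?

ρ_ref D = ρ (D + h) → h = D (ρ_ref − ρ)/ρ.
h = 112 km × (2760 − 2640)/2640 = 5.09 km.

5.09 km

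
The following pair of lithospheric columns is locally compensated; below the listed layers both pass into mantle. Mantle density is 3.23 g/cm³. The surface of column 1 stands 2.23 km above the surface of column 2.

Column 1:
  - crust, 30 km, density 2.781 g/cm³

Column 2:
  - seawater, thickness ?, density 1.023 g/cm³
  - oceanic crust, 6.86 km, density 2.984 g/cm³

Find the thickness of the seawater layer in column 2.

Take the compensation level at the base of the deeper column (depth z_c below the surface of column 1) and equate Σ ρ_i t_i down to z_c; mantle fills any gap and the z_c terms cancel.
Column 1: 30×2.781 + (z_c − 30)×3.23
Column 2: 2.23×0 + x×1.023 + 6.86×2.984 + (z_c − 2.23 − 6.86 − x)×3.23
The z_c×3.23 term appears on both sides and cancels. Collect the known terms of each column as K = Σ(ρt)_known − 3.23 × (depth of known layers): K_1 = 83.43 − 3.23×30 = −13.47; K_2 = 20.47024 − 3.23×(2.23 + 6.86) = −8.89046.
Balance: K_1 = K_2 − x×(3.23 − 1.023), so x = (K_2 − K_1)/(3.23 − 1.023) = 4.57954/2.207 = 2.08 km.

2.08 km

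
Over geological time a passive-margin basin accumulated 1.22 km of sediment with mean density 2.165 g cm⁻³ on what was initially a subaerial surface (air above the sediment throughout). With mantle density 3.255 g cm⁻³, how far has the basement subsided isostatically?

0.811 km

Subaerial load: s = t ρ_sed / ρ_m = 1.22 km × 2.165/3.255 = 0.811 km.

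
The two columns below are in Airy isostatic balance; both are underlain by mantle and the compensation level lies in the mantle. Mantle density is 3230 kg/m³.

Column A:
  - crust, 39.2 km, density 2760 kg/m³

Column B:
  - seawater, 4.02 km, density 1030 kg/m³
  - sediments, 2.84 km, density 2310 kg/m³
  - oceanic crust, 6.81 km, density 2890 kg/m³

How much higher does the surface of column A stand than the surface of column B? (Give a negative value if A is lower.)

1.44 km

For any compensation level in the mantle, the mantle terms cancel and isostasy reduces to e = (Σt_A − Σt_B) − (Σ(ρt)_A − Σ(ρt)_B) / ρ_m.
Σt_A = 39.2 km; Σt_B = 13.67 km; Σ(ρt)_A = 108192; Σ(ρt)_B = 30381.9 (in km·kg/m³).
e = (39.2 − 13.67) − (108192 − 30381.9) / 3230 = 1.44 km.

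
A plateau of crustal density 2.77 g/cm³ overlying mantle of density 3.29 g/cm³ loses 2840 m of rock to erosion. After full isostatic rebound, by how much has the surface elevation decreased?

449 m

Rebound u = e ρ_c/ρ_m = 2840 m × 2.77/3.29 = 2391 m.
Net surface drop = e − u = 2840 m − 2391 m = e (ρ_m − ρ_c)/ρ_m = 449 m.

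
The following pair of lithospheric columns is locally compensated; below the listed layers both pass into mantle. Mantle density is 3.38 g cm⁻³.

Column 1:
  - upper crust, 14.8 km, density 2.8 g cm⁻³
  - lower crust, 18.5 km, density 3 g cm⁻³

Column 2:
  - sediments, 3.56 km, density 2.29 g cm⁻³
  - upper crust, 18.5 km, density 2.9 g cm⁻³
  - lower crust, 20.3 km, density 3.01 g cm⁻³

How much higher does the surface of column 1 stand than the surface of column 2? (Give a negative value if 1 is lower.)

−1.38 km

For any compensation level in the mantle, the mantle terms cancel and isostasy reduces to e = (Σt_1 − Σt_2) − (Σ(ρt)_1 − Σ(ρt)_2) / ρ_m.
Σt_1 = 33.3 km; Σt_2 = 42.36 km; Σ(ρt)_1 = 96.94; Σ(ρt)_2 = 122.9054 (in km·g cm⁻³).
e = (33.3 − 42.36) − (96.94 − 122.9054) / 3.38 = −1.38 km.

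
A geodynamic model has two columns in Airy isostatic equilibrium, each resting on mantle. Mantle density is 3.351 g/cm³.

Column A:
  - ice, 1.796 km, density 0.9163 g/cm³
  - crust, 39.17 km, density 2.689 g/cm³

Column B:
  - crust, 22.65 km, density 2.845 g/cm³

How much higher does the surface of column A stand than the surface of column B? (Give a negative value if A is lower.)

For any compensation level in the mantle, the mantle terms cancel and isostasy reduces to e = (Σt_A − Σt_B) − (Σ(ρt)_A − Σ(ρt)_B) / ρ_m.
Σt_A = 40.966 km; Σt_B = 22.65 km; Σ(ρt)_A = 106.973805; Σ(ρt)_B = 64.43925 (in km·g/cm³).
e = (40.966 − 22.65) − (106.973805 − 64.43925) / 3.351 = 5.62 km.

5.62 km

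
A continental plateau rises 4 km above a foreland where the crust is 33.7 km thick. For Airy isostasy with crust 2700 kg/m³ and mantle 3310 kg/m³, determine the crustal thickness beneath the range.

55.4 km

Root depth r = h ρ_c / (ρ_m − ρ_c) = 4 km × 2700 / 610 = 17.7 km.
Total thickness = T + h + r = 33.7 km + 4 km + 17.7 km = 55.4 km.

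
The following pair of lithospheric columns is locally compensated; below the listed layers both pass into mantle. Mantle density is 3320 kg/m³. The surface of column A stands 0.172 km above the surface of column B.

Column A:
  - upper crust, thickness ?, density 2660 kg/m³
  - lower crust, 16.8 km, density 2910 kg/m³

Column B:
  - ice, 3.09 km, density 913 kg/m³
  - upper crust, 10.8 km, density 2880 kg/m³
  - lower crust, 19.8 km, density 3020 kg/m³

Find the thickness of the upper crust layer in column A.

17.9 km

Take the compensation level at the base of the deeper column (depth z_c below the surface of column A) and equate Σ ρ_i t_i down to z_c; mantle fills any gap and the z_c terms cancel.
Column A: x×2660 + 16.8×2910 + (z_c − 16.8 − x)×3320
Column B: 0.172×0 + 3.09×913 + 10.8×2880 + 19.8×3020 + (z_c − 0.172 − 33.69)×3320
The z_c×3320 term appears on both sides and cancels. Collect the known terms of each column as K = Σ(ρt)_known − 3320 × (depth of known layers): K_A = 48888 − 3320×16.8 = −6888; K_B = 93721.17 − 3320×(0.172 + 33.69) = −18700.67.
Balance: K_A − x×(3320 − 2660) = K_B, so x = (K_A − K_B)/(3320 − 2660) = 11812.7/660 = 17.9 km.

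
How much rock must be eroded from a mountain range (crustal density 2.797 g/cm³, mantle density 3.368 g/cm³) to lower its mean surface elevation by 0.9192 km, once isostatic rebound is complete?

Net drop Δ = e − u = e − e ρ_c/ρ_m = e (ρ_m − ρ_c)/ρ_m.
e = Δ ρ_m/(ρ_m − ρ_c) = 0.9192 km × 3.368/0.571 = 5.42 km.

5.42 km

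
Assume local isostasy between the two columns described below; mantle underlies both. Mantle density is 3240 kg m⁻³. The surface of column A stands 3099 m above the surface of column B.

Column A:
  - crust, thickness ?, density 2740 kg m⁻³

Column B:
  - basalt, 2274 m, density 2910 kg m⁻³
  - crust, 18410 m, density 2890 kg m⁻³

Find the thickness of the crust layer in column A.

34500 m

Take the compensation level at the base of the deeper column (depth z_c below the surface of column A) and equate Σ ρ_i t_i down to z_c; mantle fills any gap and the z_c terms cancel.
Column A: x×2740 + (z_c − 0 − x)×3240
Column B: 3099×0 + 2274×2910 + 18410×2890 + (z_c − 3099 − 20684)×3240
The z_c×3240 term appears on both sides and cancels. Collect the known terms of each column as K = Σ(ρt)_known − 3240 × (depth of known layers): K_A = 0 − 3240×0 = 0; K_B = 59822240 − 3240×(3099 + 20684) = −17234680.
Balance: K_A − x×(3240 − 2740) = K_B, so x = (K_A − K_B)/(3240 − 2740) = 17234700/500 = 34500 m.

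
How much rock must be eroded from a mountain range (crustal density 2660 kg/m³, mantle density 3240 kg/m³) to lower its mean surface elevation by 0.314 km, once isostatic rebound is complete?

Net drop Δ = e − u = e − e ρ_c/ρ_m = e (ρ_m − ρ_c)/ρ_m.
e = Δ ρ_m/(ρ_m − ρ_c) = 0.314 km × 3240/580 = 1.75 km.

1.75 km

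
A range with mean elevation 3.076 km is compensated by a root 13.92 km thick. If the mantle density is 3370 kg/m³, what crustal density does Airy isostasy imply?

2760 kg/m³

ρ_c h = (ρ_m − ρ_c) r → ρ_c (h + r) = ρ_m r → ρ_c = ρ_m r / (h + r).
ρ_c = 3370 × 13.92 km / (3.076 km + 13.92 km) = 2760 kg/m³.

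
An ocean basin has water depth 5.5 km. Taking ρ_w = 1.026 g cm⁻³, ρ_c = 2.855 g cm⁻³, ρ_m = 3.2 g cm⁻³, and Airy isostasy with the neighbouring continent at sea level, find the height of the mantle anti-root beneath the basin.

In Airy isostatic equilibrium: replacing crust with seawater at the top is compensated by replacing crust with mantle at the base: d (ρ_c − ρ_w) = a (ρ_m − ρ_c).
a = d (ρ_c − ρ_w)/(ρ_m − ρ_c) = 5.5 km × 1.829/0.345 = 29.2 km.

29.2 km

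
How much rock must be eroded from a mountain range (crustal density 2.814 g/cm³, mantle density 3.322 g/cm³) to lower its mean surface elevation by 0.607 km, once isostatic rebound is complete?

3.97 km

Net drop Δ = e − u = e − e ρ_c/ρ_m = e (ρ_m − ρ_c)/ρ_m.
e = Δ ρ_m/(ρ_m − ρ_c) = 0.607 km × 3.322/0.508 = 3.97 km.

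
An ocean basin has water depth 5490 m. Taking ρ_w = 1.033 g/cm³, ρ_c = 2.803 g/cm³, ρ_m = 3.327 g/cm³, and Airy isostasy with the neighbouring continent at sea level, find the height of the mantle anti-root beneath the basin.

18500 m

By Archimedes' principle applied to the lithosphere: replacing crust with seawater at the top is compensated by replacing crust with mantle at the base: d (ρ_c − ρ_w) = a (ρ_m − ρ_c).
a = d (ρ_c − ρ_w)/(ρ_m − ρ_c) = 5490 m × 1.77/0.524 = 18500 m.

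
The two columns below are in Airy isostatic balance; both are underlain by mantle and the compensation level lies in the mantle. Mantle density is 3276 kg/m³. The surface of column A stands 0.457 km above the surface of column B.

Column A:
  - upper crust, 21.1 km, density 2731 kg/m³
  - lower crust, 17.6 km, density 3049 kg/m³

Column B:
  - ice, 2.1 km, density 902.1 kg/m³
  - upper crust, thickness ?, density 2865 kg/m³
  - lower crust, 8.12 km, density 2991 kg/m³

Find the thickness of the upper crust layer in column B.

16.3 km

Take the compensation level at the base of the deeper column (depth z_c below the surface of column A) and equate Σ ρ_i t_i down to z_c; mantle fills any gap and the z_c terms cancel.
Column A: 21.1×2731 + 17.6×3049 + (z_c − 38.7)×3276
Column B: 0.457×0 + 2.1×902.1 + x×2865 + 8.12×2991 + (z_c − 0.457 − 10.22 − x)×3276
The z_c×3276 term appears on both sides and cancels. Collect the known terms of each column as K = Σ(ρt)_known − 3276 × (depth of known layers): K_A = 111286.5 − 3276×38.7 = −15494.7; K_B = 26181.33 − 3276×(0.457 + 10.22) = −8796.522.
Balance: K_A = K_B − x×(3276 − 2865), so x = (K_B − K_A)/(3276 − 2865) = 6698.18/411 = 16.3 km.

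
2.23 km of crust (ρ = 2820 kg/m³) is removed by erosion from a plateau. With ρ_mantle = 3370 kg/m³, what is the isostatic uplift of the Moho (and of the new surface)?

Unloading: uplift u = e ρ_c/ρ_m = 2.23 km × 2820/3370 = 1.87 km.

1.87 km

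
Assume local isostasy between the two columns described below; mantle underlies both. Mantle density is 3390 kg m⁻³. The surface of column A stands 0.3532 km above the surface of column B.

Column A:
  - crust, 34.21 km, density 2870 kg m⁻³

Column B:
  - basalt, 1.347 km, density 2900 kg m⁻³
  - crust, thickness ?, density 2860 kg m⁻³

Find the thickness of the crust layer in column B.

30.1 km

Take the compensation level at the base of the deeper column (depth z_c below the surface of column A) and equate Σ ρ_i t_i down to z_c; mantle fills any gap and the z_c terms cancel.
Column A: 34.21×2870 + (z_c − 34.21)×3390
Column B: 0.3532×0 + 1.347×2900 + x×2860 + (z_c − 0.3532 − 1.347 − x)×3390
The z_c×3390 term appears on both sides and cancels. Collect the known terms of each column as K = Σ(ρt)_known − 3390 × (depth of known layers): K_A = 98182.7 − 3390×34.21 = −17789.2; K_B = 3906.3 − 3390×(0.3532 + 1.347) = −1857.378.
Balance: K_A = K_B − x×(3390 − 2860), so x = (K_B − K_A)/(3390 − 2860) = 15931.8/530 = 30.1 km.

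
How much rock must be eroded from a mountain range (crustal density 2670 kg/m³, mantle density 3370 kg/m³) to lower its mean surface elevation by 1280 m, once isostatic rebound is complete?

6160 m

Net drop Δ = e − u = e − e ρ_c/ρ_m = e (ρ_m − ρ_c)/ρ_m.
e = Δ ρ_m/(ρ_m − ρ_c) = 1280 m × 3370/700 = 6160 m.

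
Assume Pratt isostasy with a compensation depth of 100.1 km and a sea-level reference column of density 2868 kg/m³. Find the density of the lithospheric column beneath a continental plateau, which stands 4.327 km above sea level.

Pratt balance: ρ_ref D = ρ (D + h).
ρ = ρ_ref D/(D + h) = 2868 × 100.1 km/(100.1 km + 4.327 km) = 2750 kg/m³.

2750 kg/m³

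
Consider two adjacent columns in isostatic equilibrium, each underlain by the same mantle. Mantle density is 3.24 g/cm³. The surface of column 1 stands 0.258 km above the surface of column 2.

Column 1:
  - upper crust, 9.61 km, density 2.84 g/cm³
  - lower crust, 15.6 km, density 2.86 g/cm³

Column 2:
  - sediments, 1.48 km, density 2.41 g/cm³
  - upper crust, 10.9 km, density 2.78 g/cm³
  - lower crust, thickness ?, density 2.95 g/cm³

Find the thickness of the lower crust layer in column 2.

Take the compensation level at the base of the deeper column (depth z_c below the surface of column 1) and equate Σ ρ_i t_i down to z_c; mantle fills any gap and the z_c terms cancel.
Column 1: 9.61×2.84 + 15.6×2.86 + (z_c − 25.21)×3.24
Column 2: 0.258×0 + 1.48×2.41 + 10.9×2.78 + x×2.95 + (z_c − 0.258 − 12.38 − x)×3.24
The z_c×3.24 term appears on both sides and cancels. Collect the known terms of each column as K = Σ(ρt)_known − 3.24 × (depth of known layers): K_1 = 71.9084 − 3.24×25.21 = −9.772; K_2 = 33.8688 − 3.24×(0.258 + 12.38) = −7.07832.
Balance: K_1 = K_2 − x×(3.24 − 2.95), so x = (K_2 − K_1)/(3.24 − 2.95) = 2.69368/0.29 = 9.29 km.

9.29 km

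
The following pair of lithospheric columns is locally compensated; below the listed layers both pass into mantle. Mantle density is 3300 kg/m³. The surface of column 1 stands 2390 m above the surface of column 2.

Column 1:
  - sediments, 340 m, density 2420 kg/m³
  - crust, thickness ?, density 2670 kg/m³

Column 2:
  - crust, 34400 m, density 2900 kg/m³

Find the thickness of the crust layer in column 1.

Take the compensation level at the base of the deeper column (depth z_c below the surface of column 1) and equate Σ ρ_i t_i down to z_c; mantle fills any gap and the z_c terms cancel.
Column 1: 340×2420 + x×2670 + (z_c − 340 − x)×3300
Column 2: 2390×0 + 34400×2900 + (z_c − 2390 − 34400)×3300
The z_c×3300 term appears on both sides and cancels. Collect the known terms of each column as K = Σ(ρt)_known − 3300 × (depth of known layers): K_1 = 822800 − 3300×340 = −299200; K_2 = 99760000 − 3300×(2390 + 34400) = −21647000.
Balance: K_1 − x×(3300 − 2670) = K_2, so x = (K_1 − K_2)/(3300 − 2670) = 21347800/630 = 33900 m.

33900 m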